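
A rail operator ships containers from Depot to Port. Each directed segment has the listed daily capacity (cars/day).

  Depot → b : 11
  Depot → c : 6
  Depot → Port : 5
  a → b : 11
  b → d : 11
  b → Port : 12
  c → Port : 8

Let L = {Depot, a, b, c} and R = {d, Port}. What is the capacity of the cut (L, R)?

36

Edges leaving {Depot, a, b, c}: Depot→Port (5), b→d (11), b→Port (12), c→Port (8).
Cut capacity = 5 + 11 + 12 + 8 = 36.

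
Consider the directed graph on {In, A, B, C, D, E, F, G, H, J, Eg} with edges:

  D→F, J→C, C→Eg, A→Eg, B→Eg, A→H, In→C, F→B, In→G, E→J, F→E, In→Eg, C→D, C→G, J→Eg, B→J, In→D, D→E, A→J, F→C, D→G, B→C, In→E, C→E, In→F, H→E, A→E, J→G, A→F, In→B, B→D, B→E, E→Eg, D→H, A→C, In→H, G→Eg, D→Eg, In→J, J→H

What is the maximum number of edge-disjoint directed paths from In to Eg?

7

Assign every edge capacity 1; by Menger, the answer equals the max flow.
Path In→Eg (+1); total 1.
Path In→B→Eg (+1); total 2.
Path In→C→Eg (+1); total 3.
Path In→D→Eg (+1); total 4.
Path In→E→Eg (+1); total 5.
Path In→G→Eg (+1); total 6.
Path In→J→Eg (+1); total 7.
No residual In→Eg path; max flow = 7.
Certifying cut of size 7: {B→Eg, C→Eg, D→Eg, E→Eg, G→Eg, In→Eg, J→Eg}.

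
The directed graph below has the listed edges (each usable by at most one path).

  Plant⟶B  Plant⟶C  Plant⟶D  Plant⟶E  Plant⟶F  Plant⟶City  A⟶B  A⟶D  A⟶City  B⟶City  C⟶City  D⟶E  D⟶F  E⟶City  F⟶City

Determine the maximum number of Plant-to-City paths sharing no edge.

Assign every edge capacity 1; by Menger, the answer equals the max flow.
Path Plant→City (+1); total 1.
Path Plant→B→City (+1); total 2.
Path Plant→C→City (+1); total 3.
Path Plant→E→City (+1); total 4.
Path Plant→F→City (+1); total 5.
No residual Plant→City path; max flow = 5.
Certifying cut of size 5: {E→City, F→City, Plant→B, Plant→C, Plant→City}.

5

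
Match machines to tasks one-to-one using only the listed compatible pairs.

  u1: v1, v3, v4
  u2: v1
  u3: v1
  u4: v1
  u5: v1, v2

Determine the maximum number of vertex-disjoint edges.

Unit-capacity flow: source→left, listed edges, right→sink; max matching = max flow.
Augmenting path u1→v1 (+1); matched 1.
Augmenting path u5→v2 (+1); matched 2.
Augmenting path u2→v1→u1→v3 (+1); matched 3.
No augmenting path remains; maximum matching = 3.
König certificate: {u1, u5, v1} is a vertex cover of size 3 (every listed pair touches it), so no matching can be larger.

3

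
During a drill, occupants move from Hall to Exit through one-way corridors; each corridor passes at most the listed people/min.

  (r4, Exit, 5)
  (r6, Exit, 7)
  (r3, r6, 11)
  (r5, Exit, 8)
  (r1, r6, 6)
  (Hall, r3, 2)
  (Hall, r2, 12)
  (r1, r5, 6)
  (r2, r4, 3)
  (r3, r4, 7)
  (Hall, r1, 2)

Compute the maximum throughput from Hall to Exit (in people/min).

7

Augment Hall→r1→r5→Exit: bottleneck 2, flow now 2.
Augment Hall→r2→r4→Exit: bottleneck 3, flow now 5.
Augment Hall→r3→r4→Exit: bottleneck 2, flow now 7.
No augmenting path remains; maximum flow = 7.
In the residual graph, reachable from Hall: {Hall, r2}.
Min-cut edges: Hall→r1 (2), Hall→r3 (2), r2→r4 (3); capacity 2 + 2 + 3 = 7.
This cut is saturated, so no flow can exceed 7.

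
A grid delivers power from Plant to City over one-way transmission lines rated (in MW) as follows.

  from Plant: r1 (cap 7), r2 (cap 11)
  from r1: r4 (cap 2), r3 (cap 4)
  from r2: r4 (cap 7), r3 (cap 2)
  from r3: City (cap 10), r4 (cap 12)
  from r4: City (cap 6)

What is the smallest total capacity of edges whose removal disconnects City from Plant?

12

Augment Plant→r1→r3→City: bottleneck 4, flow now 4.
Augment Plant→r1→r4→City: bottleneck 2, flow now 6.
Augment Plant→r2→r3→City: bottleneck 2, flow now 8.
Augment Plant→r2→r4→City: bottleneck 4, flow now 12.
No augmenting path remains; maximum flow = 12.
By max-flow min-cut, the minimum cut capacity equals the max flow.
In the residual graph, reachable from Plant: {Plant, r1, r2, r4}.
Min-cut edges: r1→r3 (4), r2→r3 (2), r4→City (6); capacity 4 + 2 + 6 = 12.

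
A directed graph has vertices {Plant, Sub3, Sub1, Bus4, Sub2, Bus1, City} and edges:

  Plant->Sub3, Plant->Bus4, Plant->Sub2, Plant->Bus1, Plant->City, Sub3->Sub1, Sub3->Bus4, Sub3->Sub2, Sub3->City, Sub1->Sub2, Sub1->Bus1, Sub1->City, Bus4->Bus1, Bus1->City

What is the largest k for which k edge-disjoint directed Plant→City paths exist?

3

Assign every edge capacity 1; by Menger, the answer equals the max flow.
Path Plant→City (+1); total 1.
Path Plant→Sub3→City (+1); total 2.
Path Plant→Bus1→City (+1); total 3.
No residual Plant→City path; max flow = 3.
Certifying cut of size 3: {Bus1→City, Plant→City, Plant→Sub3}.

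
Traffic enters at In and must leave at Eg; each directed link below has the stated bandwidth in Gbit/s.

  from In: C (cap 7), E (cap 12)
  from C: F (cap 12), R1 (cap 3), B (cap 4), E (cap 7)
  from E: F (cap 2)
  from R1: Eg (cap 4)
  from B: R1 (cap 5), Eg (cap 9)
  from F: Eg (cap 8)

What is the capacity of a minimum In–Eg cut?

Augment In→C→R1→Eg: bottleneck 3, flow now 3.
Augment In→C→B→Eg: bottleneck 4, flow now 7.
Augment In→E→F→Eg: bottleneck 2, flow now 9.
No augmenting path remains; maximum flow = 9.
By max-flow min-cut, the minimum cut capacity equals the max flow.
In the residual graph, reachable from In: {In, E}.
Min-cut edges: In→C (7), E→F (2); capacity 7 + 2 = 9.

9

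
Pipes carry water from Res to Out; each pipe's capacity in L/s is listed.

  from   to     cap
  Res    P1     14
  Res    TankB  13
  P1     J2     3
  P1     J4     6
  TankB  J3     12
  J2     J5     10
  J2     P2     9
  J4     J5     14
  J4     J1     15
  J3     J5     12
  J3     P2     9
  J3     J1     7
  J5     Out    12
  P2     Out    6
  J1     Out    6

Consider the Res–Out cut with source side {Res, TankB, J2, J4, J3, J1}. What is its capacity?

Edges leaving {Res, TankB, J2, J4, J3, J1}: Res→P1 (14), J2→J5 (10), J2→P2 (9), J4→J5 (14), J3→J5 (12), J3→P2 (9), J1→Out (6).
Cut capacity = 14 + 10 + 9 + 14 + 12 + 9 + 6 = 74.

74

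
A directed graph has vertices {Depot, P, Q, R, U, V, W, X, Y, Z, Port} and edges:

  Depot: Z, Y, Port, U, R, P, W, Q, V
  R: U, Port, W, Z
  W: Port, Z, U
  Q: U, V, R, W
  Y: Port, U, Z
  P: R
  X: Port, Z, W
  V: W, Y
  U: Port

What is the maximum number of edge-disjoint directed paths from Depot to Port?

5

Assign every edge capacity 1; by Menger, the answer equals the max flow.
Path Depot→Port (+1); total 1.
Path Depot→R→Port (+1); total 2.
Path Depot→U→Port (+1); total 3.
Path Depot→W→Port (+1); total 4.
Path Depot→Y→Port (+1); total 5.
No residual Depot→Port path; max flow = 5.
Certifying cut of size 5: {Depot→Port, R→Port, U→Port, W→Port, Y→Port}.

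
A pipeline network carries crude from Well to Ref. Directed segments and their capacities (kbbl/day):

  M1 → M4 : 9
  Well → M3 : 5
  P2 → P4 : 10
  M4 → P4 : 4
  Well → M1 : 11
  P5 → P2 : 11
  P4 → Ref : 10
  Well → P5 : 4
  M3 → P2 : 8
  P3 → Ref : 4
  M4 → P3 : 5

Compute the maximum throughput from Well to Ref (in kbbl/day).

Augment Well→P5→P2→P4→Ref: bottleneck 4, flow now 4.
Augment Well→M3→P2→P4→Ref: bottleneck 5, flow now 9.
Augment Well→M1→M4→P4→Ref: bottleneck 1, flow now 10.
Augment Well→M1→M4→P3→Ref: bottleneck 4, flow now 14.
No augmenting path remains; maximum flow = 14.
In the residual graph, reachable from Well: {Well, P5, M3, M1, M4, P2, P4, P3}.
Min-cut edges: P4→Ref (10), P3→Ref (4); capacity 10 + 4 = 14.
This cut is saturated, so no flow can exceed 14.

14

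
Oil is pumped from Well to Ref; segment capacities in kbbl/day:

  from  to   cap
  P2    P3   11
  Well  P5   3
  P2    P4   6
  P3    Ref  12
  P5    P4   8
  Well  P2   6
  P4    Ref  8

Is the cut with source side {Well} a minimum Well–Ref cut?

Yes — it is a minimum cut (capacity 9).

Given cut capacity: 3 + 6 = 9.
Augment Well→P5→P4→Ref: bottleneck 3, flow now 3.
Augment Well→P2→P4→Ref: bottleneck 5, flow now 8.
Augment Well→P2→P3→Ref: bottleneck 1, flow now 9.
No augmenting path remains; maximum flow = 9.
Cut capacity 9 equals the max flow, so it is a minimum cut.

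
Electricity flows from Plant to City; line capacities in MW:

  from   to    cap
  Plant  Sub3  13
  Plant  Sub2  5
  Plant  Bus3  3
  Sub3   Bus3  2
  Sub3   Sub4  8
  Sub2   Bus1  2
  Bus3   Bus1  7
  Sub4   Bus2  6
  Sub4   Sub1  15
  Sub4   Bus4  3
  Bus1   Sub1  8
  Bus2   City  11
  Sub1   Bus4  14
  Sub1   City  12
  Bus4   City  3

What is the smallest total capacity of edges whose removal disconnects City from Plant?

15

Augment Plant→Sub3→Sub4→Bus2→City: bottleneck 6, flow now 6.
Augment Plant→Sub3→Sub4→Sub1→City: bottleneck 2, flow now 8.
Augment Plant→Sub2→Bus1→Sub1→City: bottleneck 2, flow now 10.
Augment Plant→Bus3→Bus1→Sub1→City: bottleneck 3, flow now 13.
Augment Plant→Sub3→Bus3→Bus1→Sub1→City: bottleneck 2, flow now 15.
No augmenting path remains; maximum flow = 15.
By max-flow min-cut, the minimum cut capacity equals the max flow.
In the residual graph, reachable from Plant: {Plant, Sub3, Sub2}.
Min-cut edges: Plant→Bus3 (3), Sub3→Bus3 (2), Sub3→Sub4 (8), Sub2→Bus1 (2); capacity 3 + 2 + 8 + 2 = 15.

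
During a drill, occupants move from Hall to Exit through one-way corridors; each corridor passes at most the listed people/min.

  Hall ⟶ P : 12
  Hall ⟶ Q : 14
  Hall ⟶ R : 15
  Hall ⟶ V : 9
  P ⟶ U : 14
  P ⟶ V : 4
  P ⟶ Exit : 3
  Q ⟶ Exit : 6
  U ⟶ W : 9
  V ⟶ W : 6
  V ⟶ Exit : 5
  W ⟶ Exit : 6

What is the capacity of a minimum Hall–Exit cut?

20

Augment Hall→P→Exit: bottleneck 3, flow now 3.
Augment Hall→Q→Exit: bottleneck 6, flow now 9.
Augment Hall→V→Exit: bottleneck 5, flow now 14.
Augment Hall→V→W→Exit: bottleneck 4, flow now 18.
Augment Hall→P→U→W→Exit: bottleneck 2, flow now 20.
No augmenting path remains; maximum flow = 20.
By max-flow min-cut, the minimum cut capacity equals the max flow.
In the residual graph, reachable from Hall: {Hall, P, Q, R, U, V, W}.
Min-cut edges: P→Exit (3), Q→Exit (6), V→Exit (5), W→Exit (6); capacity 3 + 6 + 5 + 6 = 20.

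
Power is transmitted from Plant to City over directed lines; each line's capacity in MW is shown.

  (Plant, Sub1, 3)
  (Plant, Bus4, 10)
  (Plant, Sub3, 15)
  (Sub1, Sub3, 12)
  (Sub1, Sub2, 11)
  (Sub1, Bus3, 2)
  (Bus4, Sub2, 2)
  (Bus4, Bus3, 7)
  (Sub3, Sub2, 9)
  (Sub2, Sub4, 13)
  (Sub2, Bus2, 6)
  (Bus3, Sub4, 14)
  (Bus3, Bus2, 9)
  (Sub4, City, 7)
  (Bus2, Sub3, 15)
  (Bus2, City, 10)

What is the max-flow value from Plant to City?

Augment Plant→Sub1→Sub2→Sub4→City: bottleneck 3, flow now 3.
Augment Plant→Bus4→Sub2→Sub4→City: bottleneck 2, flow now 5.
Augment Plant→Bus4→Bus3→Sub4→City: bottleneck 2, flow now 7.
Augment Plant→Bus4→Bus3→Bus2→City: bottleneck 5, flow now 12.
Augment Plant→Sub3→Sub2→Bus2→City: bottleneck 5, flow now 17.
No augmenting path remains; maximum flow = 17.
In the residual graph, reachable from Plant: {Plant, Sub1, Bus4, Sub3, Sub2, Bus3, Sub4, Bus2}.
Min-cut edges: Sub4→City (7), Bus2→City (10); capacity 7 + 10 = 17.
This cut is saturated, so no flow can exceed 17.

17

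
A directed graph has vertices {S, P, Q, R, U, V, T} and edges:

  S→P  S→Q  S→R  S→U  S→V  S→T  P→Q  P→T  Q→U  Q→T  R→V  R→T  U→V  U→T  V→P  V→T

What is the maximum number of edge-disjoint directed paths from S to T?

6

Assign every edge capacity 1; by Menger, the answer equals the max flow.
Path S→T (+1); total 1.
Path S→P→T (+1); total 2.
Path S→Q→T (+1); total 3.
Path S→R→T (+1); total 4.
Path S→U→T (+1); total 5.
Path S→V→T (+1); total 6.
No residual S→T path; max flow = 6.
Certifying cut of size 6: {S→P, S→Q, S→R, S→T, S→U, S→V}.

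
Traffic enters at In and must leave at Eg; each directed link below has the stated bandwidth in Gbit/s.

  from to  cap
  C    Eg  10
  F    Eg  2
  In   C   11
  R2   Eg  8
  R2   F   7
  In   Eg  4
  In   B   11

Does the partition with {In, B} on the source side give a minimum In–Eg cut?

Given cut capacity: 11 + 4 = 15.
Augment In→Eg: bottleneck 4, flow now 4.
Augment In→C→Eg: bottleneck 10, flow now 14.
No augmenting path remains; maximum flow = 14.
In the residual graph, reachable from In: {In, B, C}.
Min-cut edges: In→Eg (4), C→Eg (10); capacity 4 + 10 = 14.
Cut capacity 15 exceeds the max flow 14, so it is not minimum.

No — its capacity is 15, but the minimum cut has capacity 14.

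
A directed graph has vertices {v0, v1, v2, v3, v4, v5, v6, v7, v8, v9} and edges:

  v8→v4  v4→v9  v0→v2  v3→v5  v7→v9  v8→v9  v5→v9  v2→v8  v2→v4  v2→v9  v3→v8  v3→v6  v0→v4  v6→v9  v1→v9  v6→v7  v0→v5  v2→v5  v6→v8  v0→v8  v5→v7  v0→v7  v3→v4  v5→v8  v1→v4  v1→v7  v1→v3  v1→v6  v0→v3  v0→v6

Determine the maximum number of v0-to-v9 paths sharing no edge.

Assign every edge capacity 1; by Menger, the answer equals the max flow.
Path v0→v2→v9 (+1); total 1.
Path v0→v4→v9 (+1); total 2.
Path v0→v5→v9 (+1); total 3.
Path v0→v6→v9 (+1); total 4.
Path v0→v7→v9 (+1); total 5.
Path v0→v8→v9 (+1); total 6.
No residual v0→v9 path; max flow = 6.
Certifying cut of size 6: {v0→v2, v4→v9, v5→v9, v6→v9, v7→v9, v8→v9}.

6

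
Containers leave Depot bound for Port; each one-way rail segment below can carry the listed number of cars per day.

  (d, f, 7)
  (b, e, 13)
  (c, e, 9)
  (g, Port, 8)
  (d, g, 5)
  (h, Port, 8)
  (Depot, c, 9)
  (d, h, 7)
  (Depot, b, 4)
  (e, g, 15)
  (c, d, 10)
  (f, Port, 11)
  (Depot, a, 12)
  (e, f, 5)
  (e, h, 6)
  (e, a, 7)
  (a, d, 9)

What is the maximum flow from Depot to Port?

Augment Depot→a→d→f→Port: bottleneck 7, flow now 7.
Augment Depot→a→d→g→Port: bottleneck 2, flow now 9.
Augment Depot→b→e→f→Port: bottleneck 4, flow now 13.
Augment Depot→c→d→g→Port: bottleneck 3, flow now 16.
Augment Depot→c→d→h→Port: bottleneck 6, flow now 22.
No augmenting path remains; maximum flow = 22.
In the residual graph, reachable from Depot: {Depot, a}.
Min-cut edges: Depot→b (4), Depot→c (9), a→d (9); capacity 4 + 9 + 9 = 22.
This cut is saturated, so no flow can exceed 22.

22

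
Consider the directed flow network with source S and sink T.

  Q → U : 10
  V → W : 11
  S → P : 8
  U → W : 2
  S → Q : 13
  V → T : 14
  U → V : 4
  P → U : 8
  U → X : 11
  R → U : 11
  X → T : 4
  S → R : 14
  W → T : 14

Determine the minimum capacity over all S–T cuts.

10

Augment S→P→U→V→T: bottleneck 4, flow now 4.
Augment S→P→U→W→T: bottleneck 2, flow now 6.
Augment S→P→U→X→T: bottleneck 2, flow now 8.
Augment S→Q→U→X→T: bottleneck 2, flow now 10.
No augmenting path remains; maximum flow = 10.
By max-flow min-cut, the minimum cut capacity equals the max flow.
In the residual graph, reachable from S: {S, P, Q, R, U, X}.
Min-cut edges: U→V (4), U→W (2), X→T (4); capacity 4 + 2 + 4 = 10.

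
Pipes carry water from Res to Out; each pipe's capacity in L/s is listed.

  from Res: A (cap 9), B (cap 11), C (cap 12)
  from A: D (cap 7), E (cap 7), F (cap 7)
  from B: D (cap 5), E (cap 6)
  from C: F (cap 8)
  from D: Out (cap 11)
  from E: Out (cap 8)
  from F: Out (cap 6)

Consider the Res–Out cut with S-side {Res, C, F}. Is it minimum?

No — its capacity is 26, but the minimum cut has capacity 25.

Given cut capacity: 9 + 11 + 6 = 26.
Augment Res→A→D→Out: bottleneck 7, flow now 7.
Augment Res→A→E→Out: bottleneck 2, flow now 9.
Augment Res→B→D→Out: bottleneck 4, flow now 13.
Augment Res→B→E→Out: bottleneck 6, flow now 19.
Augment Res→C→F→Out: bottleneck 6, flow now 25.
No augmenting path remains; maximum flow = 25.
In the residual graph, reachable from Res: {Res, A, B, C, D, E, F}.
Min-cut edges: D→Out (11), E→Out (8), F→Out (6); capacity 11 + 8 + 6 = 25.
Cut capacity 26 exceeds the max flow 25, so it is not minimum.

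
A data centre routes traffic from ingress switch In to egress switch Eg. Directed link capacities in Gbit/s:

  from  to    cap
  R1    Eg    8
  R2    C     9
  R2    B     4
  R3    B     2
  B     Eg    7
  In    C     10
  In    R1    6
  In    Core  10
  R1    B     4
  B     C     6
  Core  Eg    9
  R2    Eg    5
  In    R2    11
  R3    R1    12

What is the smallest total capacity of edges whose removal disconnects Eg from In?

Augment In→R1→Eg: bottleneck 6, flow now 6.
Augment In→R2→Eg: bottleneck 5, flow now 11.
Augment In→Core→Eg: bottleneck 9, flow now 20.
Augment In→R2→B→Eg: bottleneck 4, flow now 24.
No augmenting path remains; maximum flow = 24.
By max-flow min-cut, the minimum cut capacity equals the max flow.
In the residual graph, reachable from In: {In, R2, Core, C}.
Min-cut edges: In→R1 (6), R2→B (4), R2→Eg (5), Core→Eg (9); capacity 6 + 4 + 5 + 9 = 24.

24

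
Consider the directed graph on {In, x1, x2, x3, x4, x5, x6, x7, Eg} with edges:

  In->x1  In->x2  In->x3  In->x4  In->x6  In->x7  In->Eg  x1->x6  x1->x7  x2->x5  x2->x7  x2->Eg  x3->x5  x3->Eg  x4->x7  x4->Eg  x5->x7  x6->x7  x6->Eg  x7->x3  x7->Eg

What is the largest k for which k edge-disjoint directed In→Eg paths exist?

Assign every edge capacity 1; by Menger, the answer equals the max flow.
Path In→Eg (+1); total 1.
Path In→x2→Eg (+1); total 2.
Path In→x3→Eg (+1); total 3.
Path In→x4→Eg (+1); total 4.
Path In→x6→Eg (+1); total 5.
Path In→x7→Eg (+1); total 6.
No residual In→Eg path; max flow = 6.
Certifying cut of size 6: {In→Eg, In→x2, In→x4, x3→Eg, x6→Eg, x7→Eg}.

6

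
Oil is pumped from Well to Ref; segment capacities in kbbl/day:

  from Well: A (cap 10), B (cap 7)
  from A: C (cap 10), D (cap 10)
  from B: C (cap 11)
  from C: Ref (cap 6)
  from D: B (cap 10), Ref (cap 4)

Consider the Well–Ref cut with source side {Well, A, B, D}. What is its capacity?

Edges leaving {Well, A, B, D}: A→C (10), B→C (11), D→Ref (4).
Cut capacity = 10 + 11 + 4 = 25.

25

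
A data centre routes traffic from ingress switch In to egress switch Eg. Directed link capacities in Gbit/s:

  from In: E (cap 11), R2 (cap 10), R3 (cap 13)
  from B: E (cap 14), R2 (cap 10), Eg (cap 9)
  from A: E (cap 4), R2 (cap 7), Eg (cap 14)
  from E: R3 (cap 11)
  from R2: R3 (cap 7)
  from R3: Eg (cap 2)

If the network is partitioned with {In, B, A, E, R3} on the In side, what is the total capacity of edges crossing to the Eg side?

52

Edges leaving {In, B, A, E, R3}: In→R2 (10), B→R2 (10), B→Eg (9), A→R2 (7), A→Eg (14), R3→Eg (2).
Cut capacity = 10 + 10 + 9 + 7 + 14 + 2 = 52.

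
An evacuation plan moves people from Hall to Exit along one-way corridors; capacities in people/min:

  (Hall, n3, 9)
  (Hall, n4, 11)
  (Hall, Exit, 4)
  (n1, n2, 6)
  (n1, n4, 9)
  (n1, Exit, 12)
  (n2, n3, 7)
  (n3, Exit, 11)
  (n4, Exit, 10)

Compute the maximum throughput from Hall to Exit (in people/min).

Augment Hall→Exit: bottleneck 4, flow now 4.
Augment Hall→n3→Exit: bottleneck 9, flow now 13.
Augment Hall→n4→Exit: bottleneck 10, flow now 23.
No augmenting path remains; maximum flow = 23.
In the residual graph, reachable from Hall: {Hall, n4}.
Min-cut edges: Hall→n3 (9), Hall→Exit (4), n4→Exit (10); capacity 9 + 4 + 10 = 23.
This cut is saturated, so no flow can exceed 23.

23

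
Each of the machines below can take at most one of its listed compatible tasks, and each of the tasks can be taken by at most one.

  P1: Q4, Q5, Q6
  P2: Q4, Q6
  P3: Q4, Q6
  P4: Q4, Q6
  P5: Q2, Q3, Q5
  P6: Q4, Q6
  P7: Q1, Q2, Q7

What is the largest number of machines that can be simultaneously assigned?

5

Unit-capacity flow: source→left, listed edges, right→sink; max matching = max flow.
Augmenting path P1→Q4 (+1); matched 1.
Augmenting path P2→Q6 (+1); matched 2.
Augmenting path P5→Q2 (+1); matched 3.
Augmenting path P7→Q1 (+1); matched 4.
Augmenting path P3→Q4→P1→Q5 (+1); matched 5.
No augmenting path remains; maximum matching = 5.
König certificate: {P1, P5, P7, Q4, Q6} is a vertex cover of size 5 (every listed pair touches it), so no matching can be larger.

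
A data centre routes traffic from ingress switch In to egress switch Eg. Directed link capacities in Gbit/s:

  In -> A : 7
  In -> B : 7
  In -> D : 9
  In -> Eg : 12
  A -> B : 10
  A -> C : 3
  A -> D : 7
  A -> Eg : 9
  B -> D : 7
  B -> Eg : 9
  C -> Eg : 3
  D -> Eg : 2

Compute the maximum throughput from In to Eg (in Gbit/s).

28

Augment In→Eg: bottleneck 12, flow now 12.
Augment In→A→Eg: bottleneck 7, flow now 19.
Augment In→B→Eg: bottleneck 7, flow now 26.
Augment In→D→Eg: bottleneck 2, flow now 28.
No augmenting path remains; maximum flow = 28.
In the residual graph, reachable from In: {In, D}.
Min-cut edges: In→A (7), In→B (7), In→Eg (12), D→Eg (2); capacity 7 + 7 + 12 + 2 = 28.
This cut is saturated, so no flow can exceed 28.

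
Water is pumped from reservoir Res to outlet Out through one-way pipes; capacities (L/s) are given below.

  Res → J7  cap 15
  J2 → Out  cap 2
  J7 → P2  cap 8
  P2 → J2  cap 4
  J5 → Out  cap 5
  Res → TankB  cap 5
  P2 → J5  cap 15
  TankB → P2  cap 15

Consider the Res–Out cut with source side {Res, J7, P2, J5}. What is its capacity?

Edges leaving {Res, J7, P2, J5}: Res→TankB (5), P2→J2 (4), J5→Out (5).
Cut capacity = 5 + 4 + 5 = 14.

14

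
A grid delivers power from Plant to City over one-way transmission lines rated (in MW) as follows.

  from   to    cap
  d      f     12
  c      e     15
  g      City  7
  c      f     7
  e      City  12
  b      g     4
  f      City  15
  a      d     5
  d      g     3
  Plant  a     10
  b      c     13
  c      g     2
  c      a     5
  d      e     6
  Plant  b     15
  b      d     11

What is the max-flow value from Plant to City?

20

Augment Plant→b→g→City: bottleneck 4, flow now 4.
Augment Plant→a→d→e→City: bottleneck 5, flow now 9.
Augment Plant→b→c→e→City: bottleneck 7, flow now 16.
Augment Plant→b→c→f→City: bottleneck 4, flow now 20.
No augmenting path remains; maximum flow = 20.
In the residual graph, reachable from Plant: {Plant, a}.
Min-cut edges: Plant→b (15), a→d (5); capacity 15 + 5 = 20.
This cut is saturated, so no flow can exceed 20.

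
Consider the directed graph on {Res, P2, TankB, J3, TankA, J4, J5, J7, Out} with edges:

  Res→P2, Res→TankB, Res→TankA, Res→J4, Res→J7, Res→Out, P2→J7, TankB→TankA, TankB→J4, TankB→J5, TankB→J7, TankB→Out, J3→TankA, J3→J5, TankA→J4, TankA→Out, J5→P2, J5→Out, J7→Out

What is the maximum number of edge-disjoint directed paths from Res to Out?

4

Assign every edge capacity 1; by Menger, the answer equals the max flow.
Path Res→Out (+1); total 1.
Path Res→TankB→Out (+1); total 2.
Path Res→TankA→Out (+1); total 3.
Path Res→J7→Out (+1); total 4.
No residual Res→Out path; max flow = 4.
Certifying cut of size 4: {J7→Out, Res→Out, Res→TankA, Res→TankB}.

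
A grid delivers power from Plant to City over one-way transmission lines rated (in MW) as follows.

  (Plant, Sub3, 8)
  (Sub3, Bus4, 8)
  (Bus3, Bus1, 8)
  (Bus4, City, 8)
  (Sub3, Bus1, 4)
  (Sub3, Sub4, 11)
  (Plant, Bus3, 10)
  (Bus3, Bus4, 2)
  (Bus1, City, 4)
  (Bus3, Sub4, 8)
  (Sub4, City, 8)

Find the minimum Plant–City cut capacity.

Augment Plant→Sub3→Bus1→City: bottleneck 4, flow now 4.
Augment Plant→Sub3→Sub4→City: bottleneck 4, flow now 8.
Augment Plant→Bus3→Sub4→City: bottleneck 4, flow now 12.
Augment Plant→Bus3→Bus4→City: bottleneck 2, flow now 14.
Augment Plant→Bus3→Bus1→Sub3→Bus4→City: bottleneck 4, flow now 18. (uses reverse residual edge)
No augmenting path remains; maximum flow = 18.
By max-flow min-cut, the minimum cut capacity equals the max flow.
In the residual graph, reachable from Plant: {Plant}.
Min-cut edges: Plant→Sub3 (8), Plant→Bus3 (10); capacity 8 + 10 = 18.

18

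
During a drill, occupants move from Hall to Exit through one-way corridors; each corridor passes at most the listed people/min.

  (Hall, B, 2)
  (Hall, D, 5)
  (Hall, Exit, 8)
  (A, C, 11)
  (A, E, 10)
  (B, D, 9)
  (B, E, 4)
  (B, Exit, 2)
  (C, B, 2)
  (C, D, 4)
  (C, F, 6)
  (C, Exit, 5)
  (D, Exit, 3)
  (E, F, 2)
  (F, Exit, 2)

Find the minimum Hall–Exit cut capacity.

13

Augment Hall→Exit: bottleneck 8, flow now 8.
Augment Hall→B→Exit: bottleneck 2, flow now 10.
Augment Hall→D→Exit: bottleneck 3, flow now 13.
No augmenting path remains; maximum flow = 13.
By max-flow min-cut, the minimum cut capacity equals the max flow.
In the residual graph, reachable from Hall: {Hall, D}.
Min-cut edges: Hall→B (2), Hall→Exit (8), D→Exit (3); capacity 2 + 8 + 3 = 13.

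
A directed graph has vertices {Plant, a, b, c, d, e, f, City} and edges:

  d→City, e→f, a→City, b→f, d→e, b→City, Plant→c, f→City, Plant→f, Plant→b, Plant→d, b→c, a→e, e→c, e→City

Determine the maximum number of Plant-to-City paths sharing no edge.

Assign every edge capacity 1; by Menger, the answer equals the max flow.
Path Plant→b→City (+1); total 1.
Path Plant→d→City (+1); total 2.
Path Plant→f→City (+1); total 3.
No residual Plant→City path; max flow = 3.
Certifying cut of size 3: {Plant→b, Plant→d, Plant→f}.

3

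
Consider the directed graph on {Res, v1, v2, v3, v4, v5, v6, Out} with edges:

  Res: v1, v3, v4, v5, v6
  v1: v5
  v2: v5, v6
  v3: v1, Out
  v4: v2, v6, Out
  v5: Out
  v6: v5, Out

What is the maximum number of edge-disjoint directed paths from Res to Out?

4

Assign every edge capacity 1; by Menger, the answer equals the max flow.
Path Res→v3→Out (+1); total 1.
Path Res→v4→Out (+1); total 2.
Path Res→v5→Out (+1); total 3.
Path Res→v6→Out (+1); total 4.
No residual Res→Out path; max flow = 4.
Certifying cut of size 4: {Res→v3, Res→v4, Res→v6, v5→Out}.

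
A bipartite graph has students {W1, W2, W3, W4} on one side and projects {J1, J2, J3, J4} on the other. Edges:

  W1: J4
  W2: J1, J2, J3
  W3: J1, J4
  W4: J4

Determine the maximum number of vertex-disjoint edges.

3

Unit-capacity flow: source→left, listed edges, right→sink; max matching = max flow.
Augmenting path W1→J4 (+1); matched 1.
Augmenting path W2→J1 (+1); matched 2.
Augmenting path W3→J1→W2→J2 (+1); matched 3.
No augmenting path remains; maximum matching = 3.
König certificate: {W2, W3, J4} is a vertex cover of size 3 (every listed pair touches it), so no matching can be larger.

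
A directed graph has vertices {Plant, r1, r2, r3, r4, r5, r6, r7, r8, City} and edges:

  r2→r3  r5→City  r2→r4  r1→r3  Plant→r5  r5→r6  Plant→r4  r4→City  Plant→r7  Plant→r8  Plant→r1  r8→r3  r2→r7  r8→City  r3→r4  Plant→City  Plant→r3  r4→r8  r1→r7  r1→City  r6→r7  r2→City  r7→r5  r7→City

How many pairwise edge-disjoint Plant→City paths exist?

Assign every edge capacity 1; by Menger, the answer equals the max flow.
Path Plant→City (+1); total 1.
Path Plant→r1→City (+1); total 2.
Path Plant→r4→City (+1); total 3.
Path Plant→r5→City (+1); total 4.
Path Plant→r7→City (+1); total 5.
Path Plant→r8→City (+1); total 6.
No residual Plant→City path; max flow = 6.
Certifying cut of size 6: {Plant→City, Plant→r1, Plant→r5, Plant→r7, r4→City, r8→City}.

6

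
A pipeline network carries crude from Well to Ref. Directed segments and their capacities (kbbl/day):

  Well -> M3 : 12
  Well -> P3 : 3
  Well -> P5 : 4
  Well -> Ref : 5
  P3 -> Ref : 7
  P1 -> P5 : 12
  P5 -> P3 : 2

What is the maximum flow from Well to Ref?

Augment Well→Ref: bottleneck 5, flow now 5.
Augment Well→P3→Ref: bottleneck 3, flow now 8.
Augment Well→P5→P3→Ref: bottleneck 2, flow now 10.
No augmenting path remains; maximum flow = 10.
In the residual graph, reachable from Well: {Well, M3, P5}.
Min-cut edges: Well→P3 (3), Well→Ref (5), P5→P3 (2); capacity 3 + 5 + 2 = 10.
This cut is saturated, so no flow can exceed 10.

10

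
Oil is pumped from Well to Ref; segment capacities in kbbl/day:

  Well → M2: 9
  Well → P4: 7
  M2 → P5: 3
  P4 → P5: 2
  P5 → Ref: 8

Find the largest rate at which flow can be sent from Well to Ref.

5

Augment Well→M2→P5→Ref: bottleneck 3, flow now 3.
Augment Well→P4→P5→Ref: bottleneck 2, flow now 5.
No augmenting path remains; maximum flow = 5.
In the residual graph, reachable from Well: {Well, M2, P4}.
Min-cut edges: M2→P5 (3), P4→P5 (2); capacity 3 + 2 = 5.
This cut is saturated, so no flow can exceed 5.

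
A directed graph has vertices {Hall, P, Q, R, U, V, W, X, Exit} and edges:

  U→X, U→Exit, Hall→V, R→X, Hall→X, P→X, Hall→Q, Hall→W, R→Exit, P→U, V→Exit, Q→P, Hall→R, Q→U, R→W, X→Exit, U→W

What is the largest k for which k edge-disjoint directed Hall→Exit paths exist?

Assign every edge capacity 1; by Menger, the answer equals the max flow.
Path Hall→R→Exit (+1); total 1.
Path Hall→V→Exit (+1); total 2.
Path Hall→X→Exit (+1); total 3.
Path Hall→Q→U→Exit (+1); total 4.
No residual Hall→Exit path; max flow = 4.
Certifying cut of size 4: {Hall→Q, Hall→R, Hall→V, Hall→X}.

4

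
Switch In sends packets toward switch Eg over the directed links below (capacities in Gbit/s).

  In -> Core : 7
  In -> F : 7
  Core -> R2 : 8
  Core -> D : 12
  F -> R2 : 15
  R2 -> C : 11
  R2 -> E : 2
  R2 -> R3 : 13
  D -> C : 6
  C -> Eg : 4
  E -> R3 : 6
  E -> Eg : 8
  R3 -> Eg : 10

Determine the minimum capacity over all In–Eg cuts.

14

Augment In→Core→R2→C→Eg: bottleneck 4, flow now 4.
Augment In→Core→R2→E→Eg: bottleneck 2, flow now 6.
Augment In→Core→R2→R3→Eg: bottleneck 1, flow now 7.
Augment In→F→R2→R3→Eg: bottleneck 7, flow now 14.
No augmenting path remains; maximum flow = 14.
By max-flow min-cut, the minimum cut capacity equals the max flow.
In the residual graph, reachable from In: {In}.
Min-cut edges: In→Core (7), In→F (7); capacity 7 + 7 = 14.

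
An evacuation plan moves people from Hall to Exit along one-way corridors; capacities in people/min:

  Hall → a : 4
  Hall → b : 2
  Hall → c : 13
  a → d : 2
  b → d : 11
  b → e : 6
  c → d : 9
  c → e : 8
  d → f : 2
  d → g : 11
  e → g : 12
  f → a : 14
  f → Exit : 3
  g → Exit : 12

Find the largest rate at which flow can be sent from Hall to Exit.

Augment Hall→a→d→f→Exit: bottleneck 2, flow now 2.
Augment Hall→b→d→g→Exit: bottleneck 2, flow now 4.
Augment Hall→c→d→g→Exit: bottleneck 9, flow now 13.
Augment Hall→c→e→g→Exit: bottleneck 1, flow now 14.
No augmenting path remains; maximum flow = 14.
In the residual graph, reachable from Hall: {Hall, a, b, c, d, e, g}.
Min-cut edges: d→f (2), g→Exit (12); capacity 2 + 12 = 14.
This cut is saturated, so no flow can exceed 14.

14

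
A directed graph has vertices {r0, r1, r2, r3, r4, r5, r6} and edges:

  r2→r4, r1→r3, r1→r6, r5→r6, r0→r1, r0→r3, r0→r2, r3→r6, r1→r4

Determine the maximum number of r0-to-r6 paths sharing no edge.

Assign every edge capacity 1; by Menger, the answer equals the max flow.
Path r0→r1→r6 (+1); total 1.
Path r0→r3→r6 (+1); total 2.
No residual r0→r6 path; max flow = 2.
Certifying cut of size 2: {r0→r1, r0→r3}.

2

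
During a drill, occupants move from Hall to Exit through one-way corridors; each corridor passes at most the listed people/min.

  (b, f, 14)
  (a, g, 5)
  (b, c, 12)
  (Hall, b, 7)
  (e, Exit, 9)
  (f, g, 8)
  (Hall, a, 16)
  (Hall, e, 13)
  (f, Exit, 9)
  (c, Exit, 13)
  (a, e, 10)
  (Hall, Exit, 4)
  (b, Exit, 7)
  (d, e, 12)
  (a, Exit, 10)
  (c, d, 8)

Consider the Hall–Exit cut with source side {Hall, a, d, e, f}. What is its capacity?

52

Edges leaving {Hall, a, d, e, f}: Hall→b (7), Hall→Exit (4), a→g (5), a→Exit (10), e→Exit (9), f→g (8), f→Exit (9).
Cut capacity = 7 + 4 + 5 + 10 + 9 + 8 + 9 = 52.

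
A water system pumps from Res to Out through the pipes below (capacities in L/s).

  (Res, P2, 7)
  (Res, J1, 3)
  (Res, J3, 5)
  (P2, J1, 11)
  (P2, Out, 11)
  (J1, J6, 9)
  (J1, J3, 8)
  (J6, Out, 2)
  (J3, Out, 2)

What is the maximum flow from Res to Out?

11

Augment Res→P2→Out: bottleneck 7, flow now 7.
Augment Res→J3→Out: bottleneck 2, flow now 9.
Augment Res→J1→J6→Out: bottleneck 2, flow now 11.
No augmenting path remains; maximum flow = 11.
In the residual graph, reachable from Res: {Res, J1, J6, J3}.
Min-cut edges: Res→P2 (7), J6→Out (2), J3→Out (2); capacity 7 + 2 + 2 = 11.
This cut is saturated, so no flow can exceed 11.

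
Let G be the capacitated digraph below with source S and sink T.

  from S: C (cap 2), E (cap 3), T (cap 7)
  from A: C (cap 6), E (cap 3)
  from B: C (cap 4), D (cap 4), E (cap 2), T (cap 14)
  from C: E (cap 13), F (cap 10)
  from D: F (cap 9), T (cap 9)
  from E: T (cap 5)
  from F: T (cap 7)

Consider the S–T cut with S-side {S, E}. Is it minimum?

Given cut capacity: 2 + 7 + 5 = 14.
Augment S→T: bottleneck 7, flow now 7.
Augment S→E→T: bottleneck 3, flow now 10.
Augment S→C→E→T: bottleneck 2, flow now 12.
No augmenting path remains; maximum flow = 12.
In the residual graph, reachable from S: {S}.
Min-cut edges: S→C (2), S→E (3), S→T (7); capacity 2 + 3 + 7 = 12.
Cut capacity 14 exceeds the max flow 12, so it is not minimum.

No — its capacity is 14, but the minimum cut has capacity 12.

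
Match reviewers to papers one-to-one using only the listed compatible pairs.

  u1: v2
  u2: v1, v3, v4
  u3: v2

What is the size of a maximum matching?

Unit-capacity flow: source→left, listed edges, right→sink; max matching = max flow.
Augmenting path u1→v2 (+1); matched 1.
Augmenting path u2→v1 (+1); matched 2.
No augmenting path remains; maximum matching = 2.
König certificate: {u2, v2} is a vertex cover of size 2 (every listed pair touches it), so no matching can be larger.

2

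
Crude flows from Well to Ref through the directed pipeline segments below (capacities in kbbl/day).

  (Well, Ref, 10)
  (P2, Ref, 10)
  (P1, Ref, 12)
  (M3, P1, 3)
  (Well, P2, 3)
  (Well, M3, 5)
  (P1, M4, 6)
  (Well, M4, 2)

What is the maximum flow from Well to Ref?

16

Augment Well→Ref: bottleneck 10, flow now 10.
Augment Well→P2→Ref: bottleneck 3, flow now 13.
Augment Well→M3→P1→Ref: bottleneck 3, flow now 16.
No augmenting path remains; maximum flow = 16.
In the residual graph, reachable from Well: {Well, M3, M4}.
Min-cut edges: Well→P2 (3), Well→Ref (10), M3→P1 (3); capacity 3 + 10 + 3 = 16.
This cut is saturated, so no flow can exceed 16.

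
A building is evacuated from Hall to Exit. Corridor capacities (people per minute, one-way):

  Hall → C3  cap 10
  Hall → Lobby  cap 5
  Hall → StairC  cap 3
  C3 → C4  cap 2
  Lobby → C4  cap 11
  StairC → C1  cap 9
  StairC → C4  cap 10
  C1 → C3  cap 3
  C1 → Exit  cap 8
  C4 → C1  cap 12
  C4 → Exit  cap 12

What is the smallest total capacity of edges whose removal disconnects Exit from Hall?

Augment Hall→C3→C4→Exit: bottleneck 2, flow now 2.
Augment Hall→Lobby→C4→Exit: bottleneck 5, flow now 7.
Augment Hall→StairC→C1→Exit: bottleneck 3, flow now 10.
No augmenting path remains; maximum flow = 10.
By max-flow min-cut, the minimum cut capacity equals the max flow.
In the residual graph, reachable from Hall: {Hall, C3}.
Min-cut edges: Hall→Lobby (5), Hall→StairC (3), C3→C4 (2); capacity 5 + 3 + 2 = 10.

10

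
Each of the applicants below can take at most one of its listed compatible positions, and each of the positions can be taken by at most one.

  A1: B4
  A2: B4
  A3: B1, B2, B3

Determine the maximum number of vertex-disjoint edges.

Unit-capacity flow: source→left, listed edges, right→sink; max matching = max flow.
Augmenting path A1→B4 (+1); matched 1.
Augmenting path A3→B1 (+1); matched 2.
No augmenting path remains; maximum matching = 2.
König certificate: {A3, B4} is a vertex cover of size 2 (every listed pair touches it), so no matching can be larger.

2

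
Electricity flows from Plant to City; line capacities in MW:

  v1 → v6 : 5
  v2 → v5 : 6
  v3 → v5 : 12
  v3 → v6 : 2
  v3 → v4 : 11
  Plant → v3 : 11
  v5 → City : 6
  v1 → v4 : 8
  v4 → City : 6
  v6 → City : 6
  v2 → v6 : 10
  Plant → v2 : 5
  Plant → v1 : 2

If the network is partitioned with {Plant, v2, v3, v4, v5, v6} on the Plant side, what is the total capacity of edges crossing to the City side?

20

Edges leaving {Plant, v2, v3, v4, v5, v6}: Plant→v1 (2), v4→City (6), v5→City (6), v6→City (6).
Cut capacity = 2 + 6 + 6 + 6 = 20.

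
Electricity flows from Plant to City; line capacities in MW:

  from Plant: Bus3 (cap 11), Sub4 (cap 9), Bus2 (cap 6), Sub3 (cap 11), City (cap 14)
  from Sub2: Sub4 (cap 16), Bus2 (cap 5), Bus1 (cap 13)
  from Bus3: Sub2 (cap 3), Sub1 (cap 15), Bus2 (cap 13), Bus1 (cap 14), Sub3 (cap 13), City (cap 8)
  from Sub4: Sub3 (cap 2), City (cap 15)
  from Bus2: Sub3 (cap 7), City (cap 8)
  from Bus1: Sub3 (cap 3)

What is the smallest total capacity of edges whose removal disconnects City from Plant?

Augment Plant→City: bottleneck 14, flow now 14.
Augment Plant→Bus3→City: bottleneck 8, flow now 22.
Augment Plant→Sub4→City: bottleneck 9, flow now 31.
Augment Plant→Bus2→City: bottleneck 6, flow now 37.
Augment Plant→Bus3→Bus2→City: bottleneck 2, flow now 39.
Augment Plant→Bus3→Sub2→Sub4→City: bottleneck 1, flow now 40.
No augmenting path remains; maximum flow = 40.
By max-flow min-cut, the minimum cut capacity equals the max flow.
In the residual graph, reachable from Plant: {Plant, Sub3}.
Min-cut edges: Plant→Bus3 (11), Plant→Sub4 (9), Plant→Bus2 (6), Plant→City (14); capacity 11 + 9 + 6 + 14 = 40.

40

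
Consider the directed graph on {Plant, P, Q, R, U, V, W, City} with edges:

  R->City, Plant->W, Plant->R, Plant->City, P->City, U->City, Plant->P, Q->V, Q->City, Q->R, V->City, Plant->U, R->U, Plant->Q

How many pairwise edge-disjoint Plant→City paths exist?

5

Assign every edge capacity 1; by Menger, the answer equals the max flow.
Path Plant→City (+1); total 1.
Path Plant→P→City (+1); total 2.
Path Plant→Q→City (+1); total 3.
Path Plant→R→City (+1); total 4.
Path Plant→U→City (+1); total 5.
No residual Plant→City path; max flow = 5.
Certifying cut of size 5: {Plant→City, Plant→P, Plant→Q, Plant→R, Plant→U}.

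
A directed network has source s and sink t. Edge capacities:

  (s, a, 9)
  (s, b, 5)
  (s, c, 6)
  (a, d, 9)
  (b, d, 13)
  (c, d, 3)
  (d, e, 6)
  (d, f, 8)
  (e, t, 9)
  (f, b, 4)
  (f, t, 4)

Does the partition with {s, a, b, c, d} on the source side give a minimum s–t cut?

Given cut capacity: 6 + 8 = 14.
Augment s→a→d→e→t: bottleneck 6, flow now 6.
Augment s→a→d→f→t: bottleneck 3, flow now 9.
Augment s→b→d→f→t: bottleneck 1, flow now 10.
No augmenting path remains; maximum flow = 10.
In the residual graph, reachable from s: {s, a, b, c, d, f}.
Min-cut edges: d→e (6), f→t (4); capacity 6 + 4 = 10.
Cut capacity 14 exceeds the max flow 10, so it is not minimum.

No — its capacity is 14, but the minimum cut has capacity 10.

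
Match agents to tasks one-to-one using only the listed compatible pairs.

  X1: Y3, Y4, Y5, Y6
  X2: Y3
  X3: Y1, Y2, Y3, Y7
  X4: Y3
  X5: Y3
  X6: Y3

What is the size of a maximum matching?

Unit-capacity flow: source→left, listed edges, right→sink; max matching = max flow.
Augmenting path X1→Y3 (+1); matched 1.
Augmenting path X3→Y1 (+1); matched 2.
Augmenting path X2→Y3→X1→Y4 (+1); matched 3.
No augmenting path remains; maximum matching = 3.
König certificate: {X1, X3, Y3} is a vertex cover of size 3 (every listed pair touches it), so no matching can be larger.

3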